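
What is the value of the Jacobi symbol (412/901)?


Compute (412/901) via quadratic reciprocity:
  pull out 2: (2/901) = -1  (since 901 mod 8 = 5)
  pull out 2: (2/901) = -1  (since 901 mod 8 = 5)
  reciprocity: (103/901) -> +(901/103)
  reduce: (77/103)
  reciprocity: (77/103) -> +(103/77)
  reduce: (26/77)
  pull out 2: (2/77) = -1  (since 77 mod 8 = 5)
  reciprocity: (13/77) -> +(77/13)
  reduce: (12/13)
  pull out 2: (2/13) = -1  (since 13 mod 8 = 5)
  pull out 2: (2/13) = -1  (since 13 mod 8 = 5)
  reciprocity: (3/13) -> +(13/3)
  reduce: (1/3)
  (1/3) = 1
Product of signs = -1

-1


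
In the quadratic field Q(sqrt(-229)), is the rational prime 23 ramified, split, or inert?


K = Q(sqrt(-229)). Since d mod 4 = 3, disc(K) = -916.
Check p | disc: -916 mod 23 = 4.
p does not divide disc. Compute Legendre symbol (d/p):
1^((23-1)/2) mod 23 = 1
(d/p) = 1, so p splits: (p) = P*P' with e=1, f=1, g=2.
Therefore p is split.

split


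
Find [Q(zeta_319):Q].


The degree equals Euler's totient phi(319).
319 = 11 * 29
phi(319) = 280

280


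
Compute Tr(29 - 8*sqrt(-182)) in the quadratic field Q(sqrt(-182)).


Tr(a + b*sqrt(d)) = (a + b*sqrt(d)) + (a - b*sqrt(d)) = 2a
= 2 * (29)
= 58

58


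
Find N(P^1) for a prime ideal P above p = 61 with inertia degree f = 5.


N(P^a) = p^(a*f)
= 61^(1*5)
= 61^5
= 844596301

844596301


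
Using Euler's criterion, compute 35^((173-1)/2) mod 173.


p = 173 is prime and the exponent is (p-1)/2 = 86, so by Euler's criterion 35^86 = (35/173) = +1 or -1 mod 173.
Compute by square-and-multiply:
  86 = 64 + 16 + 4 + 2 (binary 1010110)
  Repeated squaring mod 173: 35^1 = 35, 35^2 = 14, 35^4 = 23, 35^8 = 10, 35^16 = 100, 35^32 = 139, 35^64 = 118
  35^86 = 35^64 * 35^16 * 35^4 * 35^2 = 118 * 100 * 23 * 14 mod 173
    118 * 100 = 11800 = 36 mod 173
    36 * 23 = 828 = 136 mod 173
    136 * 14 = 1904 = 1 mod 173
  35^86 = 1 mod 173
Result 1: 35 is a quadratic residue mod 173.
35^86 mod 173 = 1

1


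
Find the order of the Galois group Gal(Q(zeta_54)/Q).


|Gal(Q(zeta_54)/Q)| = phi(54)
= 18

18


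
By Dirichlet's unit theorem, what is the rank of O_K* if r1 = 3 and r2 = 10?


By Dirichlet's unit theorem:
rank = r1 + r2 - 1
= 3 + 10 - 1
= 12

12


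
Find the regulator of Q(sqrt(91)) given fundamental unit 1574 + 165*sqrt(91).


epsilon = 1574 + 165*sqrt(91)
= 3147.9997
R = ln(3147.9997)
= 8.0545

8.0545


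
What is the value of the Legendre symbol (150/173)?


p = 173 is prime, so compute (150/173) with the reciprocity algorithm (Jacobi-symbol steps: pull out 2s via (2/n), flip via reciprocity, reduce):
  pull out 2: (2/173) = -1  (since 173 mod 8 = 5)
  reciprocity: (75/173) -> +(173/75)
  reduce: (23/75)
  reciprocity: (23/75) -> -(75/23)
  reduce: (6/23)
  pull out 2: (2/23) = +1  (since 23 mod 8 = 7)
  reciprocity: (3/23) -> -(23/3)
  reduce: (2/3)
  pull out 2: (2/3) = -1  (since 3 mod 8 = 3)
  (1/3) = 1
Product of signs = 1
(150/173) = 1

1


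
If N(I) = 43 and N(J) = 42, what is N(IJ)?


N(IJ) = N(I) * N(J)
= 43 * 42
= 1806

1806


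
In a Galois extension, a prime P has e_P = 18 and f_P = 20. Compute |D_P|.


|D_P| = e * f
= 18 * 20
= 360

360


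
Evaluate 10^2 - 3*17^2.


x^2 - d*y^2
= 10^2 - 3*17^2
= 100 - 867
= -767

-767


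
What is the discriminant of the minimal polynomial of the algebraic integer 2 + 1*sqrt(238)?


The element 2 + 1*sqrt(238) has minimal polynomial:
x^2 - 4*x - 234
Discriminant = (-4)^2 - 4*(-234)
= 16 + 936
= 952

952


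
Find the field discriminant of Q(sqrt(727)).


For K = Q(sqrt(d)) with d squarefree: disc(K) = d if d = 1 mod 4, and disc(K) = 4d if d = 2 or 3 mod 4.
Here d = 727, and d mod 4 = 3.
d = 3 mod 4, not 1 (O_K = Z[sqrt(d)]), so disc(K) = 4d = 4 * (727) = 2908

2908


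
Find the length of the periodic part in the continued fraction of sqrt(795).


Run the CF algorithm for sqrt(795).
a_0 = floor(sqrt(795)) = 28; set m_0=0, q_0=1.
Recurrence: m' = q*a - m,  q' = (d - m'^2)/q,  a' = floor((a_0 + m')/q').
  step 1: m=28, q=11, a=5
  step 2: m=27, q=6, a=9
  step 3: m=27, q=11, a=5
  step 4: m=28, q=1, a=56
a_4 = 2*a_0 = 56, so the period closes here.
sqrt(795) = [28; 5, 9, 5, 56]
Period length = 4

4


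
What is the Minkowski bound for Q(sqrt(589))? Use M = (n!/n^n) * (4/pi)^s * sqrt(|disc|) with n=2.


d = 589, d mod 4 = 1, so disc(K) = d = 589; |disc(K)| = 589
Real quadratic field, so n = 2, s = r2 = 0, r1 = 2
M = (n!/n^n) * (4/pi)^s * sqrt(|disc(K)|) = (2!/2^2) * (4/pi)^0 * sqrt(589)
= 0.5 * 1.000000 * 24.269322
= 12.1347

12.1347


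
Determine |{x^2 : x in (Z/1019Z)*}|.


For prime p, the number of non-zero quadratic residues is (p-1)/2.
= (1019-1)/2
= 509

509


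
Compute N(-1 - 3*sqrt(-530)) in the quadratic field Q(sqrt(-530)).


N(a + b*sqrt(d)) = a^2 - d*b^2
= (-1)^2 - (-530)*(-3)^2
= 1 + 4770
= 4771

4771


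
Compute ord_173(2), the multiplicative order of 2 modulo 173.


We want ord_173(2), the smallest k >= 1 with 2^k = 1 mod 173.
n = 173 = 173, phi(173) = 172; the order divides phi(n).
Divisors of 172: 1, 2, 4, 43, 86, 172
Repeated squaring mod 173: 2^1 = 2, 2^2 = 4, 2^4 = 16, 2^8 = 83, 2^16 = 142, 2^32 = 96, 2^64 = 47, 2^128 = 133
Test divisors in increasing order:
  k=1: 2^1 = 2 mod 173
  k=2: 2^2 = 4 mod 173
  k=4: 2^4 = 16 mod 173
  k=43: 2^43 = 96 * 83 * 4 * 2 = 80 mod 173
  k=86: 2^86 = 47 * 142 * 16 * 4 = 172 mod 173
  k=172: 2^172 = 133 * 96 * 83 * 16 = 1 mod 173  <- first divisor giving 1
Order = 172

172


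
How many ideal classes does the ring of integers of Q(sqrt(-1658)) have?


K = Q(sqrt(-1658)). d mod 4 = 2, so D = disc(K) = 4d = -6632
h(K) equals the number of primitive reduced positive-definite forms (a, b, c) = a*x^2 + b*x*y + c*y^2 with b^2 - 4ac = D,
where reduced means |b| <= a <= c, with b >= 0 whenever |b| = a or a = c, and primitive means gcd(a, b, c) = 1.
Reduced forces 3a^2 <= |D| = 6632, so 1 <= a <= 47; b must have the parity of D, and c = (b^2 - D)/(4a) must be an integer >= a.
Enumerate a = 1..47, b in [-a, a]:
  a=1: (1, 0, 1658)  [1]
  a=2: (2, 0, 829)  [1]
  a=3: (3, -2, 553), (3, 2, 553)  [2]
  a=4..5: none
  a=6: (6, -4, 277), (6, 4, 277)  [2]
  a=7: (7, -2, 237), (7, 2, 237)  [2]
  a=8: none
  a=9: (9, -8, 186), (9, 8, 186)  [2]
  a=10: none
  a=11: (11, -10, 153), (11, 10, 153)  [2]
  a=12..13: none
  a=14: (14, -12, 121), (14, 12, 121)  [2]
  a=15..16: none
  a=17: (17, -10, 99), (17, 10, 99)  [2]
  a=18: (18, -8, 93), (18, 8, 93)  [2]
  a=19..20: none
  a=21: (21, -16, 82), (21, -2, 79), (21, 2, 79), (21, 16, 82)  [4]
  a=22: (22, -12, 77), (22, 12, 77)  [2]
  a=23..26: none
  a=27: (27, -8, 62), (27, 8, 62)  [2]
  a=28: none
  a=29: (29, -26, 63), (29, 26, 63)  [2]
  a=30: none
  a=31: (31, -8, 54), (31, 8, 54)  [2]
  a=32: none
  a=33: (33, -32, 58), (33, -10, 51), (33, 10, 51), (33, 32, 58)  [4]
  a=34: (34, -24, 53), (34, 24, 53)  [2]
  a=35..36: none
  a=37: (37, -18, 47), (37, 18, 47)  [2]
  a=38..40: none
  a=41: (41, -16, 42), (41, 16, 42)  [2]
  a=42: (42, -40, 49), (42, 40, 49)  [2]
  a=43..47: none
Total reduced forms: 1 + 1 + 2 + 2 + 2 + 2 + 2 + 2 + 2 + 2 + 4 + 2 + 2 + 2 + 2 + 4 + 2 + 2 + 2 + 2 = 42
h = 42

42


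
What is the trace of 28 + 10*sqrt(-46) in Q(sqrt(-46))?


Tr(a + b*sqrt(d)) = (a + b*sqrt(d)) + (a - b*sqrt(d)) = 2a
= 2 * (28)
= 56

56


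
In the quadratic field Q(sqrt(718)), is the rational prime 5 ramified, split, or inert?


K = Q(sqrt(718)). Since d mod 4 = 2, disc(K) = 2872.
Check p | disc: 2872 mod 5 = 2.
p does not divide disc. Compute Legendre symbol (d/p):
3^((5-1)/2) mod 5 = -1
(d/p) = -1, so p is inert: (p) stays prime with e=1, f=2, g=1.
Therefore p is inert.

inert


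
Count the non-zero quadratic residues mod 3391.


For prime p, the number of non-zero quadratic residues is (p-1)/2.
= (3391-1)/2
= 1695

1695


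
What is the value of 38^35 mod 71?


p = 71 is prime and the exponent is (p-1)/2 = 35, so by Euler's criterion 38^35 = (38/71) = +1 or -1 mod 71.
Compute by square-and-multiply:
  35 = 32 + 2 + 1 (binary 100011)
  Repeated squaring mod 71: 38^1 = 38, 38^2 = 24, 38^4 = 8, 38^8 = 64, 38^16 = 49, 38^32 = 58
  38^35 = 38^32 * 38^2 * 38^1 = 58 * 24 * 38 mod 71
    58 * 24 = 1392 = 43 mod 71
    43 * 38 = 1634 = 1 mod 71
  38^35 = 1 mod 71
Result 1: 38 is a quadratic residue mod 71.
38^35 mod 71 = 1

1


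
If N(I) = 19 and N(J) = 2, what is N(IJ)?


N(IJ) = N(I) * N(J)
= 19 * 2
= 38

38


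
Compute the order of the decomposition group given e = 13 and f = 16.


|D_P| = e * f
= 13 * 16
= 208

208


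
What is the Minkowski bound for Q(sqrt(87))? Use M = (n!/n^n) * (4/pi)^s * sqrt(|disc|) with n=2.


d = 87, d mod 4 = 3, so disc(K) = 4d = 348; |disc(K)| = 348
Real quadratic field, so n = 2, s = r2 = 0, r1 = 2
M = (n!/n^n) * (4/pi)^s * sqrt(|disc(K)|) = (2!/2^2) * (4/pi)^0 * sqrt(348)
= 0.5 * 1.000000 * 18.654758
= 9.3274

9.3274


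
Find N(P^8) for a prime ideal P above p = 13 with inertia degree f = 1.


N(P^a) = p^(a*f)
= 13^(8*1)
= 13^8
= 815730721

815730721


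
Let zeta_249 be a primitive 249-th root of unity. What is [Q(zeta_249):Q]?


The degree equals Euler's totient phi(249).
249 = 3 * 83
phi(249) = 164

164


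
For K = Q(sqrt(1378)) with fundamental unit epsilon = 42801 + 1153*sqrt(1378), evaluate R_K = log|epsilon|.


epsilon = 42801 + 1153*sqrt(1378)
= 85602.0000
R = ln(85602.0000)
= 11.3575

11.3575


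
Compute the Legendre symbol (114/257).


p = 257 is prime, so compute (114/257) with the reciprocity algorithm (Jacobi-symbol steps: pull out 2s via (2/n), flip via reciprocity, reduce):
  pull out 2: (2/257) = +1  (since 257 mod 8 = 1)
  reciprocity: (57/257) -> +(257/57)
  reduce: (29/57)
  reciprocity: (29/57) -> +(57/29)
  reduce: (28/29)
  pull out 2: (2/29) = -1  (since 29 mod 8 = 5)
  pull out 2: (2/29) = -1  (since 29 mod 8 = 5)
  reciprocity: (7/29) -> +(29/7)
  reduce: (1/7)
  (1/7) = 1
Product of signs = 1
(114/257) = 1

1


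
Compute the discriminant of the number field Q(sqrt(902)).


For K = Q(sqrt(d)) with d squarefree: disc(K) = d if d = 1 mod 4, and disc(K) = 4d if d = 2 or 3 mod 4.
Here d = 902, and d mod 4 = 2.
d = 2 mod 4, not 1 (O_K = Z[sqrt(d)]), so disc(K) = 4d = 4 * (902) = 3608

3608


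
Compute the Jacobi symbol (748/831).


Compute (748/831) via quadratic reciprocity:
  pull out 2: (2/831) = +1  (since 831 mod 8 = 7)
  pull out 2: (2/831) = +1  (since 831 mod 8 = 7)
  reciprocity: (187/831) -> -(831/187)
  reduce: (83/187)
  reciprocity: (83/187) -> -(187/83)
  reduce: (21/83)
  reciprocity: (21/83) -> +(83/21)
  reduce: (20/21)
  pull out 2: (2/21) = -1  (since 21 mod 8 = 5)
  pull out 2: (2/21) = -1  (since 21 mod 8 = 5)
  reciprocity: (5/21) -> +(21/5)
  reduce: (1/5)
  (1/5) = 1
Product of signs = 1

1


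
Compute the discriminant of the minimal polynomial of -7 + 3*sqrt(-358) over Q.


The element -7 + 3*sqrt(-358) has minimal polynomial:
x^2 + 14*x + 3271
Discriminant = (14)^2 - 4*(3271)
= 196 - 13084
= -12888

-12888


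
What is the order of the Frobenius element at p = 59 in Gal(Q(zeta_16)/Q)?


The Frobenius at p in Gal(Q(zeta_n)/Q) = (Z/nZ)* is the class of p, so its order is ord_16(59), the smallest k >= 1 with 59^k = 1 mod 16.
n = 16 = 2^4, phi(16) = 8; the order divides phi(n).
Divisors of 8: 1, 2, 4, 8
Repeated squaring mod 16: 59^1 = 11, 59^2 = 9, 59^4 = 1, 59^8 = 1
Test divisors in increasing order:
  k=1: 59^1 = 11 mod 16
  k=2: 59^2 = 9 mod 16
  k=4: 59^4 = 1 mod 16  <- first divisor giving 1
Order = 4

4


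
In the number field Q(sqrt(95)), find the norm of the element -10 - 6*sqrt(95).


N(a + b*sqrt(d)) = a^2 - d*b^2
= (-10)^2 - (95)*(-6)^2
= 100 - 3420
= -3320

-3320


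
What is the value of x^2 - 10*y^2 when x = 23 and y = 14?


x^2 - d*y^2
= 23^2 - 10*14^2
= 529 - 1960
= -1431

-1431


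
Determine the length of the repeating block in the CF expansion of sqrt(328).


Run the CF algorithm for sqrt(328).
a_0 = floor(sqrt(328)) = 18; set m_0=0, q_0=1.
Recurrence: m' = q*a - m,  q' = (d - m'^2)/q,  a' = floor((a_0 + m')/q').
  step 1: m=18, q=4, a=9
  step 2: m=18, q=1, a=36
a_2 = 2*a_0 = 36, so the period closes here.
sqrt(328) = [18; 9, 36]
Period length = 2

2


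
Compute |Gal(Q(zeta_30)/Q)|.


|Gal(Q(zeta_30)/Q)| = phi(30)
= 8

8


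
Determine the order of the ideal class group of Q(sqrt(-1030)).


K = Q(sqrt(-1030)). d mod 4 = 2, so D = disc(K) = 4d = -4120
h(K) equals the number of primitive reduced positive-definite forms (a, b, c) = a*x^2 + b*x*y + c*y^2 with b^2 - 4ac = D,
where reduced means |b| <= a <= c, with b >= 0 whenever |b| = a or a = c, and primitive means gcd(a, b, c) = 1.
Reduced forces 3a^2 <= |D| = 4120, so 1 <= a <= 37; b must have the parity of D, and c = (b^2 - D)/(4a) must be an integer >= a.
Enumerate a = 1..37, b in [-a, a]:
  a=1: (1, 0, 1030)  [1]
  a=2: (2, 0, 515)  [1]
  a=3..4: none
  a=5: (5, 0, 206)  [1]
  a=6..9: none
  a=10: (10, 0, 103)  [1]
  a=11: (11, -4, 94), (11, 4, 94)  [2]
  a=12: none
  a=13: (13, -12, 82), (13, 12, 82)  [2]
  a=14..21: none
  a=22: (22, -4, 47), (22, 4, 47)  [2]
  a=23..25: none
  a=26: (26, -12, 41), (26, 12, 41)  [2]
  a=27..37: none
Total reduced forms: 1 + 1 + 1 + 1 + 2 + 2 + 2 + 2 = 12
h = 12

12


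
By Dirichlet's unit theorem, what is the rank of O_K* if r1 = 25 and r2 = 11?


By Dirichlet's unit theorem:
rank = r1 + r2 - 1
= 25 + 11 - 1
= 35

35


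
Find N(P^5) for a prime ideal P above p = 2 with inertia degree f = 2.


N(P^a) = p^(a*f)
= 2^(5*2)
= 2^10
= 1024

1024


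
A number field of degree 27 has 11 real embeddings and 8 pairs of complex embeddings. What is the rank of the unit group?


By Dirichlet's unit theorem:
rank = r1 + r2 - 1
= 11 + 8 - 1
= 18

18


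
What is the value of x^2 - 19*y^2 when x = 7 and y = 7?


x^2 - d*y^2
= 7^2 - 19*7^2
= 49 - 931
= -882

-882


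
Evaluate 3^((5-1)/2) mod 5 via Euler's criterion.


p = 5 is prime and the exponent is (p-1)/2 = 2, so by Euler's criterion 3^2 = (3/5) = +1 or -1 mod 5.
Compute by square-and-multiply:
  2 = 2 (binary 10)
  Repeated squaring mod 5: 3^1 = 3, 3^2 = 4
  3^2 = 4 mod 5
Result 4 = p - 1 = -1 mod 5: 3 is a quadratic non-residue mod 5. As a residue in [0, p-1] the value is 4.
3^2 mod 5 = 4

4


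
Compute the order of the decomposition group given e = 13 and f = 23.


|D_P| = e * f
= 13 * 23
= 299

299


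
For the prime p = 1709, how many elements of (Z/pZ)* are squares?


For prime p, the number of non-zero quadratic residues is (p-1)/2.
= (1709-1)/2
= 854

854


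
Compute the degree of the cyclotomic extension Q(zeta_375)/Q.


The degree equals Euler's totient phi(375).
375 = 3 * 5^3
phi(375) = 200

200


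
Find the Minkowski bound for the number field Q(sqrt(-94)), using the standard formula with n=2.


d = -94, d mod 4 = 2, so disc(K) = 4d = -376; |disc(K)| = 376
Imaginary quadratic field, so n = 2, s = r2 = 1, r1 = 0
M = (n!/n^n) * (4/pi)^s * sqrt(|disc(K)|) = (2!/2^2) * (4/pi)^1 * sqrt(376)
= 0.5 * 1.273240 * 19.390719
= 12.3445

12.3445


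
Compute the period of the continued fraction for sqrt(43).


Run the CF algorithm for sqrt(43).
a_0 = floor(sqrt(43)) = 6; set m_0=0, q_0=1.
Recurrence: m' = q*a - m,  q' = (d - m'^2)/q,  a' = floor((a_0 + m')/q').
  step 1: m=6, q=7, a=1
  step 2: m=1, q=6, a=1
  step 3: m=5, q=3, a=3
  step 4: m=4, q=9, a=1
  step 5: m=5, q=2, a=5
  step 6: m=5, q=9, a=1
  step 7: m=4, q=3, a=3
  step 8: m=5, q=6, a=1
  step 9: m=1, q=7, a=1
  step 10: m=6, q=1, a=12
a_10 = 2*a_0 = 12, so the period closes here.
sqrt(43) = [6; 1, 1, 3, 1, 5, 1, 3, 1, 1, 12]
Period length = 10

10


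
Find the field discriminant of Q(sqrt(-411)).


For K = Q(sqrt(d)) with d squarefree: disc(K) = d if d = 1 mod 4, and disc(K) = 4d if d = 2 or 3 mod 4.
Here d = -411, and d mod 4 = 1.
d = 1 mod 4 (O_K = Z[(1+sqrt(d))/2]), so disc(K) = d = -411

-411


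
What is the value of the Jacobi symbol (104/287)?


Compute (104/287) via quadratic reciprocity:
  pull out 2: (2/287) = +1  (since 287 mod 8 = 7)
  pull out 2: (2/287) = +1  (since 287 mod 8 = 7)
  pull out 2: (2/287) = +1  (since 287 mod 8 = 7)
  reciprocity: (13/287) -> +(287/13)
  reduce: (1/13)
  (1/13) = 1
Product of signs = 1

1


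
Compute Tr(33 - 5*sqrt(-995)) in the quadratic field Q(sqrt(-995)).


Tr(a + b*sqrt(d)) = (a + b*sqrt(d)) + (a - b*sqrt(d)) = 2a
= 2 * (33)
= 66

66


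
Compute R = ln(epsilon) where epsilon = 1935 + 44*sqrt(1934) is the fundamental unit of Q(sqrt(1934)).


epsilon = 1935 + 44*sqrt(1934)
= 3869.9997
R = ln(3869.9997)
= 8.2610

8.2610


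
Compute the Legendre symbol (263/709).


p = 709 is prime, so compute (263/709) with the reciprocity algorithm (Jacobi-symbol steps: pull out 2s via (2/n), flip via reciprocity, reduce):
  reciprocity: (263/709) -> +(709/263)
  reduce: (183/263)
  reciprocity: (183/263) -> -(263/183)
  reduce: (80/183)
  pull out 2: (2/183) = +1  (since 183 mod 8 = 7)
  pull out 2: (2/183) = +1  (since 183 mod 8 = 7)
  pull out 2: (2/183) = +1  (since 183 mod 8 = 7)
  pull out 2: (2/183) = +1  (since 183 mod 8 = 7)
  reciprocity: (5/183) -> +(183/5)
  reduce: (3/5)
  reciprocity: (3/5) -> +(5/3)
  reduce: (2/3)
  pull out 2: (2/3) = -1  (since 3 mod 8 = 3)
  (1/3) = 1
Product of signs = 1
(263/709) = 1

1


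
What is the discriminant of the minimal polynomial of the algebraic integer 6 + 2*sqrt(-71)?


The element 6 + 2*sqrt(-71) has minimal polynomial:
x^2 - 12*x + 320
Discriminant = (-12)^2 - 4*(320)
= 144 - 1280
= -1136

-1136


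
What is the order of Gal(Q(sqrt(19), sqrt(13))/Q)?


The 2 square roots of distinct primes are multiplicatively independent over Q,
so [K:Q] = 2^2 and Gal(K/Q) is isomorphic to (Z/2Z)^2.
|Gal| = 2^2 = 4

4


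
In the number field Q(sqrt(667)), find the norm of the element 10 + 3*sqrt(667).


N(a + b*sqrt(d)) = a^2 - d*b^2
= (10)^2 - (667)*(3)^2
= 100 - 6003
= -5903

-5903


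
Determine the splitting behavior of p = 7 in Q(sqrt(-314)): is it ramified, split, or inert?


K = Q(sqrt(-314)). Since d mod 4 = 2, disc(K) = -1256.
Check p | disc: -1256 mod 7 = 4.
p does not divide disc. Compute Legendre symbol (d/p):
1^((7-1)/2) mod 7 = 1
(d/p) = 1, so p splits: (p) = P*P' with e=1, f=1, g=2.
Therefore p is split.

split


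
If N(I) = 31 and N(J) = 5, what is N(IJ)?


N(IJ) = N(I) * N(J)
= 31 * 5
= 155

155


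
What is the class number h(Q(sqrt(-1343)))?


K = Q(sqrt(-1343)). d mod 4 = 1, so D = disc(K) = d = -1343
h(K) equals the number of primitive reduced positive-definite forms (a, b, c) = a*x^2 + b*x*y + c*y^2 with b^2 - 4ac = D,
where reduced means |b| <= a <= c, with b >= 0 whenever |b| = a or a = c, and primitive means gcd(a, b, c) = 1.
Reduced forces 3a^2 <= |D| = 1343, so 1 <= a <= 21; b must have the parity of D, and c = (b^2 - D)/(4a) must be an integer >= a.
Enumerate a = 1..21, b in [-a, a]:
  a=1: (1, 1, 336)  [1]
  a=2: (2, -1, 168), (2, 1, 168)  [2]
  a=3: (3, -1, 112), (3, 1, 112)  [2]
  a=4: (4, -1, 84), (4, 1, 84)  [2]
  a=5: none
  a=6: (6, -5, 57), (6, -1, 56), (6, 1, 56), (6, 5, 57)  [4]
  a=7: (7, -1, 48), (7, 1, 48)  [2]
  a=8: (8, -1, 42), (8, 1, 42)  [2]
  a=9: (9, -5, 38), (9, 5, 38)  [2]
  a=10..11: none
  a=12: (12, -7, 29), (12, -1, 28), (12, 1, 28), (12, 7, 29)  [4]
  a=13: (13, -3, 26), (13, 3, 26)  [2]
  a=14: (14, -13, 27), (14, -1, 24), (14, 1, 24), (14, 13, 27)  [4]
  a=15: none
  a=16: (16, -1, 21), (16, 1, 21)  [2]
  a=17: (17, 17, 24)  [1]
  a=18: (18, -13, 21), (18, -5, 19), (18, 5, 19), (18, 13, 21)  [4]
  a=19..21: none
Total reduced forms: 1 + 2 + 2 + 2 + 4 + 2 + 2 + 2 + 4 + 2 + 4 + 2 + 1 + 4 = 34
h = 34

34


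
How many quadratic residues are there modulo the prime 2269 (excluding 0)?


For prime p, the number of non-zero quadratic residues is (p-1)/2.
= (2269-1)/2
= 1134

1134


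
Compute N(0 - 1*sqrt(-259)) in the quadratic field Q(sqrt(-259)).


N(a + b*sqrt(d)) = a^2 - d*b^2
= (0)^2 - (-259)*(-1)^2
= 0 + 259
= 259

259


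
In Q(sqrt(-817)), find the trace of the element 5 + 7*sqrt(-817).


Tr(a + b*sqrt(d)) = (a + b*sqrt(d)) + (a - b*sqrt(d)) = 2a
= 2 * (5)
= 10

10


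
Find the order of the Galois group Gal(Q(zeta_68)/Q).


|Gal(Q(zeta_68)/Q)| = phi(68)
= 32

32


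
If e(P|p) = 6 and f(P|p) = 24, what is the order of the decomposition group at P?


|D_P| = e * f
= 6 * 24
= 144

144


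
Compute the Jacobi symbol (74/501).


Compute (74/501) via quadratic reciprocity:
  pull out 2: (2/501) = -1  (since 501 mod 8 = 5)
  reciprocity: (37/501) -> +(501/37)
  reduce: (20/37)
  pull out 2: (2/37) = -1  (since 37 mod 8 = 5)
  pull out 2: (2/37) = -1  (since 37 mod 8 = 5)
  reciprocity: (5/37) -> +(37/5)
  reduce: (2/5)
  pull out 2: (2/5) = -1  (since 5 mod 8 = 5)
  (1/5) = 1
Product of signs = 1

1


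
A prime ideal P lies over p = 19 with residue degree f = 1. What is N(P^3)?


N(P^a) = p^(a*f)
= 19^(3*1)
= 19^3
= 6859

6859


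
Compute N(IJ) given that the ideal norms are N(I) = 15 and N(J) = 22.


N(IJ) = N(I) * N(J)
= 15 * 22
= 330

330


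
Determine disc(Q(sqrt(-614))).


For K = Q(sqrt(d)) with d squarefree: disc(K) = d if d = 1 mod 4, and disc(K) = 4d if d = 2 or 3 mod 4.
Here d = -614, and d mod 4 = 2.
d = 2 mod 4, not 1 (O_K = Z[sqrt(d)]), so disc(K) = 4d = 4 * (-614) = -2456

-2456


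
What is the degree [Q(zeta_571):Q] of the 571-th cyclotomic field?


The degree equals Euler's totient phi(571).
571 = 571
phi(571) = 570

570


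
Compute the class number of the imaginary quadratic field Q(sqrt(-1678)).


K = Q(sqrt(-1678)). d mod 4 = 2, so D = disc(K) = 4d = -6712
h(K) equals the number of primitive reduced positive-definite forms (a, b, c) = a*x^2 + b*x*y + c*y^2 with b^2 - 4ac = D,
where reduced means |b| <= a <= c, with b >= 0 whenever |b| = a or a = c, and primitive means gcd(a, b, c) = 1.
Reduced forces 3a^2 <= |D| = 6712, so 1 <= a <= 47; b must have the parity of D, and c = (b^2 - D)/(4a) must be an integer >= a.
Enumerate a = 1..47, b in [-a, a]:
  a=1: (1, 0, 1678)  [1]
  a=2: (2, 0, 839)  [1]
  a=3..6: none
  a=7: (7, -6, 241), (7, 6, 241)  [2]
  a=8..10: none
  a=11: (11, -8, 154), (11, 8, 154)  [2]
  a=12: none
  a=13: (13, -10, 131), (13, 10, 131)  [2]
  a=14: (14, -8, 121), (14, 8, 121)  [2]
  a=15..21: none
  a=22: (22, -8, 77), (22, 8, 77)  [2]
  a=23: (23, -2, 73), (23, 2, 73)  [2]
  a=24..25: none
  a=26: (26, -16, 67), (26, 16, 67)  [2]
  a=27..28: none
  a=29: (29, -4, 58), (29, 4, 58)  [2]
  a=30..45: none
  a=46: (46, -44, 47), (46, 44, 47)  [2]
  a=47: none
Total reduced forms: 1 + 1 + 2 + 2 + 2 + 2 + 2 + 2 + 2 + 2 + 2 = 20
h = 20

20


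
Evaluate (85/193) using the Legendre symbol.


p = 193 is prime, so compute (85/193) with the reciprocity algorithm (Jacobi-symbol steps: pull out 2s via (2/n), flip via reciprocity, reduce):
  reciprocity: (85/193) -> +(193/85)
  reduce: (23/85)
  reciprocity: (23/85) -> +(85/23)
  reduce: (16/23)
  pull out 2: (2/23) = +1  (since 23 mod 8 = 7)
  pull out 2: (2/23) = +1  (since 23 mod 8 = 7)
  pull out 2: (2/23) = +1  (since 23 mod 8 = 7)
  pull out 2: (2/23) = +1  (since 23 mod 8 = 7)
  (1/23) = 1
Product of signs = 1
(85/193) = 1

1


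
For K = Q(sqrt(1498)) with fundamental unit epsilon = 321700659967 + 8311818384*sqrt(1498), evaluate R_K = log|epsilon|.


epsilon = 321700659967 + 8311818384*sqrt(1498)
= 6.4340e+11
R = ln(6.4340e+11)
= 27.1900

27.1900


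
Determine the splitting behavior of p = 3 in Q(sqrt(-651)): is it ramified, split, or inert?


K = Q(sqrt(-651)). Since d mod 4 = 1, disc(K) = -651.
Check p | disc: -651 mod 3 = 0.
p divides disc, so p ramifies: (p) = P^2 with e=2, f=1, g=1.
Therefore p is ramified.

ramified


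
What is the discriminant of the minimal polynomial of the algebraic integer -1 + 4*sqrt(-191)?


The element -1 + 4*sqrt(-191) has minimal polynomial:
x^2 + 2*x + 3057
Discriminant = (2)^2 - 4*(3057)
= 4 - 12228
= -12224

-12224


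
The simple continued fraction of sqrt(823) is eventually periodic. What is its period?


Run the CF algorithm for sqrt(823).
a_0 = floor(sqrt(823)) = 28; set m_0=0, q_0=1.
Recurrence: m' = q*a - m,  q' = (d - m'^2)/q,  a' = floor((a_0 + m')/q').
  step 1: m=28, q=39, a=1
  step 2: m=11, q=18, a=2
  step 3: m=25, q=11, a=4
  step 4: m=19, q=42, a=1
  step 5: m=23, q=7, a=7
  step 6: m=26, q=21, a=2
  step 7: m=16, q=27, a=1
  step 8: m=11, q=26, a=1
  step 9: m=15, q=23, a=1
  step 10: m=8, q=33, a=1
  step 11: m=25, q=6, a=8
  step 12: m=23, q=49, a=1
  step 13: m=26, q=3, a=18
  step 14: m=28, q=13, a=4
  step 15: m=24, q=19, a=2
  step 16: m=14, q=33, a=1
  step 17: m=19, q=14, a=3
  step 18: m=23, q=21, a=2
  step 19: m=19, q=22, a=2
  step 20: m=25, q=9, a=5
  step 21: m=20, q=47, a=1
  step 22: m=27, q=2, a=27
  step 23: m=27, q=47, a=1
  step 24: m=20, q=9, a=5
  step 25: m=25, q=22, a=2
  step 26: m=19, q=21, a=2
  step 27: m=23, q=14, a=3
  step 28: m=19, q=33, a=1
  step 29: m=14, q=19, a=2
  step 30: m=24, q=13, a=4
  step 31: m=28, q=3, a=18
  step 32: m=26, q=49, a=1
  step 33: m=23, q=6, a=8
  step 34: m=25, q=33, a=1
  step 35: m=8, q=23, a=1
  step 36: m=15, q=26, a=1
  step 37: m=11, q=27, a=1
  step 38: m=16, q=21, a=2
  step 39: m=26, q=7, a=7
  step 40: m=23, q=42, a=1
  step 41: m=19, q=11, a=4
  step 42: m=25, q=18, a=2
  step 43: m=11, q=39, a=1
  step 44: m=28, q=1, a=56
a_44 = 2*a_0 = 56, so the period closes here.
sqrt(823) = [28; 1, 2, 4, 1, 7, 2, 1, 1, 1, 1, 8, 1, 18, 4, 2, 1, 3, 2, 2, 5, 1, 27, 1, 5, 2, 2, 3, 1, 2, 4, 18, 1, 8, 1, 1, 1, 1, 2, 7, 1, 4, 2, 1, 56]
Period length = 44

44


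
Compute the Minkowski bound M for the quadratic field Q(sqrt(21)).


d = 21, d mod 4 = 1, so disc(K) = d = 21; |disc(K)| = 21
Real quadratic field, so n = 2, s = r2 = 0, r1 = 2
M = (n!/n^n) * (4/pi)^s * sqrt(|disc(K)|) = (2!/2^2) * (4/pi)^0 * sqrt(21)
= 0.5 * 1.000000 * 4.582576
= 2.2913

2.2913


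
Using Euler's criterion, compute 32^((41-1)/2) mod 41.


p = 41 is prime and the exponent is (p-1)/2 = 20, so by Euler's criterion 32^20 = (32/41) = +1 or -1 mod 41.
Compute by square-and-multiply:
  20 = 16 + 4 (binary 10100)
  Repeated squaring mod 41: 32^1 = 32, 32^2 = 40, 32^4 = 1, 32^8 = 1, 32^16 = 1
  32^20 = 32^16 * 32^4 = 1 * 1 mod 41
    1 * 1 = 1 = 1 mod 41
  32^20 = 1 mod 41
Result 1: 32 is a quadratic residue mod 41.
32^20 mod 41 = 1

1


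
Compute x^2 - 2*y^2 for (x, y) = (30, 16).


x^2 - d*y^2
= 30^2 - 2*16^2
= 900 - 512
= 388

388


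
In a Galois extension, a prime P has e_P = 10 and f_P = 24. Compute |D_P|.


|D_P| = e * f
= 10 * 24
= 240

240


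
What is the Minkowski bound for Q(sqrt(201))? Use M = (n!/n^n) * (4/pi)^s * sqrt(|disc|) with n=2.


d = 201, d mod 4 = 1, so disc(K) = d = 201; |disc(K)| = 201
Real quadratic field, so n = 2, s = r2 = 0, r1 = 2
M = (n!/n^n) * (4/pi)^s * sqrt(|disc(K)|) = (2!/2^2) * (4/pi)^0 * sqrt(201)
= 0.5 * 1.000000 * 14.177447
= 7.0887

7.0887


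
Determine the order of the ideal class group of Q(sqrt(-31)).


K = Q(sqrt(-31)). d mod 4 = 1, so D = disc(K) = d = -31
h(K) equals the number of primitive reduced positive-definite forms (a, b, c) = a*x^2 + b*x*y + c*y^2 with b^2 - 4ac = D,
where reduced means |b| <= a <= c, with b >= 0 whenever |b| = a or a = c, and primitive means gcd(a, b, c) = 1.
Reduced forces 3a^2 <= |D| = 31, so 1 <= a <= 3; b must have the parity of D, and c = (b^2 - D)/(4a) must be an integer >= a.
Enumerate a = 1..3, b in [-a, a]:
  a=1: (1, 1, 8)  [1]
  a=2: (2, -1, 4), (2, 1, 4)  [2]
  a=3: none
Total reduced forms: 1 + 2 = 3
h = 3

3


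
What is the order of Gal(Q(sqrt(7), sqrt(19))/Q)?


The 2 square roots of distinct primes are multiplicatively independent over Q,
so [K:Q] = 2^2 and Gal(K/Q) is isomorphic to (Z/2Z)^2.
|Gal| = 2^2 = 4

4


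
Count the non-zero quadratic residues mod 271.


For prime p, the number of non-zero quadratic residues is (p-1)/2.
= (271-1)/2
= 135

135


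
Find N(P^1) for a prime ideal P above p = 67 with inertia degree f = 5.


N(P^a) = p^(a*f)
= 67^(1*5)
= 67^5
= 1350125107

1350125107


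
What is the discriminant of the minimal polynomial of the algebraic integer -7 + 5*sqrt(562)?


The element -7 + 5*sqrt(562) has minimal polynomial:
x^2 + 14*x - 14001
Discriminant = (14)^2 - 4*(-14001)
= 196 + 56004
= 56200

56200


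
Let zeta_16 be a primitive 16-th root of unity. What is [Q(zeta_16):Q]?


The degree equals Euler's totient phi(16).
16 = 2^4
phi(16) = 8

8


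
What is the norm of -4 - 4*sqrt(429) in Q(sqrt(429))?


N(a + b*sqrt(d)) = a^2 - d*b^2
= (-4)^2 - (429)*(-4)^2
= 16 - 6864
= -6848

-6848


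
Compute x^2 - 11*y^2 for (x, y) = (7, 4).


x^2 - d*y^2
= 7^2 - 11*4^2
= 49 - 176
= -127

-127


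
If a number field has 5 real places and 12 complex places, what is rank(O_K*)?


By Dirichlet's unit theorem:
rank = r1 + r2 - 1
= 5 + 12 - 1
= 16

16


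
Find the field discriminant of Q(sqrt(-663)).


For K = Q(sqrt(d)) with d squarefree: disc(K) = d if d = 1 mod 4, and disc(K) = 4d if d = 2 or 3 mod 4.
Here d = -663, and d mod 4 = 1.
d = 1 mod 4 (O_K = Z[(1+sqrt(d))/2]), so disc(K) = d = -663

-663


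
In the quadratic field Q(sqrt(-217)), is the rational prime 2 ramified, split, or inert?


K = Q(sqrt(-217)). Since d mod 4 = 3, disc(K) = -868.
Check p | disc: -868 mod 2 = 0.
p divides disc, so p ramifies: (p) = P^2 with e=2, f=1, g=1.
Therefore p is ramified.

ramified


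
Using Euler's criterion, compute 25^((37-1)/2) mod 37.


p = 37 is prime and the exponent is (p-1)/2 = 18, so by Euler's criterion 25^18 = (25/37) = +1 or -1 mod 37.
Compute by square-and-multiply:
  18 = 16 + 2 (binary 10010)
  Repeated squaring mod 37: 25^1 = 25, 25^2 = 33, 25^4 = 16, 25^8 = 34, 25^16 = 9
  25^18 = 25^16 * 25^2 = 9 * 33 mod 37
    9 * 33 = 297 = 1 mod 37
  25^18 = 1 mod 37
Result 1: 25 is a quadratic residue mod 37.
25^18 mod 37 = 1

1


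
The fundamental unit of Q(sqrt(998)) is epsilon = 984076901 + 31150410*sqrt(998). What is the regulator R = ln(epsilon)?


epsilon = 984076901 + 31150410*sqrt(998)
= 1.9682e+09
R = ln(1.9682e+09)
= 21.4004

21.4004


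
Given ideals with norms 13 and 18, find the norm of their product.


N(IJ) = N(I) * N(J)
= 13 * 18
= 234

234


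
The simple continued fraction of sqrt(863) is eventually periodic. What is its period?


Run the CF algorithm for sqrt(863).
a_0 = floor(sqrt(863)) = 29; set m_0=0, q_0=1.
Recurrence: m' = q*a - m,  q' = (d - m'^2)/q,  a' = floor((a_0 + m')/q').
  step 1: m=29, q=22, a=2
  step 2: m=15, q=29, a=1
  step 3: m=14, q=23, a=1
  step 4: m=9, q=34, a=1
  step 5: m=25, q=7, a=7
  step 6: m=24, q=41, a=1
  step 7: m=17, q=14, a=3
  step 8: m=25, q=17, a=3
  step 9: m=26, q=11, a=5
  step 10: m=29, q=2, a=29
  step 11: m=29, q=11, a=5
  step 12: m=26, q=17, a=3
  step 13: m=25, q=14, a=3
  step 14: m=17, q=41, a=1
  step 15: m=24, q=7, a=7
  step 16: m=25, q=34, a=1
  step 17: m=9, q=23, a=1
  step 18: m=14, q=29, a=1
  step 19: m=15, q=22, a=2
  step 20: m=29, q=1, a=58
a_20 = 2*a_0 = 58, so the period closes here.
sqrt(863) = [29; 2, 1, 1, 1, 7, 1, 3, 3, 5, 29, 5, 3, 3, 1, 7, 1, 1, 1, 2, 58]
Period length = 20

20


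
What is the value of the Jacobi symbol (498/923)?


Compute (498/923) via quadratic reciprocity:
  pull out 2: (2/923) = -1  (since 923 mod 8 = 3)
  reciprocity: (249/923) -> +(923/249)
  reduce: (176/249)
  pull out 2: (2/249) = +1  (since 249 mod 8 = 1)
  pull out 2: (2/249) = +1  (since 249 mod 8 = 1)
  pull out 2: (2/249) = +1  (since 249 mod 8 = 1)
  pull out 2: (2/249) = +1  (since 249 mod 8 = 1)
  reciprocity: (11/249) -> +(249/11)
  reduce: (7/11)
  reciprocity: (7/11) -> -(11/7)
  reduce: (4/7)
  pull out 2: (2/7) = +1  (since 7 mod 8 = 7)
  pull out 2: (2/7) = +1  (since 7 mod 8 = 7)
  (1/7) = 1
Product of signs = 1

1


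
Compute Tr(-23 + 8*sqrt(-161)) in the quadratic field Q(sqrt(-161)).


Tr(a + b*sqrt(d)) = (a + b*sqrt(d)) + (a - b*sqrt(d)) = 2a
= 2 * (-23)
= -46

-46


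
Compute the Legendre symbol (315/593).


p = 593 is prime, so compute (315/593) with the reciprocity algorithm (Jacobi-symbol steps: pull out 2s via (2/n), flip via reciprocity, reduce):
  reciprocity: (315/593) -> +(593/315)
  reduce: (278/315)
  pull out 2: (2/315) = -1  (since 315 mod 8 = 3)
  reciprocity: (139/315) -> -(315/139)
  reduce: (37/139)
  reciprocity: (37/139) -> +(139/37)
  reduce: (28/37)
  pull out 2: (2/37) = -1  (since 37 mod 8 = 5)
  pull out 2: (2/37) = -1  (since 37 mod 8 = 5)
  reciprocity: (7/37) -> +(37/7)
  reduce: (2/7)
  pull out 2: (2/7) = +1  (since 7 mod 8 = 7)
  (1/7) = 1
Product of signs = 1
(315/593) = 1

1


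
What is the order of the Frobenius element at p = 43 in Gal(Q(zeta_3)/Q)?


The Frobenius at p in Gal(Q(zeta_n)/Q) = (Z/nZ)* is the class of p, so its order is ord_3(43), the smallest k >= 1 with 43^k = 1 mod 3.
n = 3 = 3, phi(3) = 2; the order divides phi(n).
Divisors of 2: 1, 2
Repeated squaring mod 3: 43^1 = 1, 43^2 = 1
Test divisors in increasing order:
  k=1: 43^1 = 1 mod 3  <- first divisor giving 1
Order = 1

1


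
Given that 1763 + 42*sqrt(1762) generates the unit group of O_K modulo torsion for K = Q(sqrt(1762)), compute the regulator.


epsilon = 1763 + 42*sqrt(1762)
= 3525.9997
R = ln(3525.9997)
= 8.1679

8.1679


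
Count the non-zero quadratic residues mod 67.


For prime p, the number of non-zero quadratic residues is (p-1)/2.
= (67-1)/2
= 33

33


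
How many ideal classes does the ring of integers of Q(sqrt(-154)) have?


K = Q(sqrt(-154)). d mod 4 = 2, so D = disc(K) = 4d = -616
h(K) equals the number of primitive reduced positive-definite forms (a, b, c) = a*x^2 + b*x*y + c*y^2 with b^2 - 4ac = D,
where reduced means |b| <= a <= c, with b >= 0 whenever |b| = a or a = c, and primitive means gcd(a, b, c) = 1.
Reduced forces 3a^2 <= |D| = 616, so 1 <= a <= 14; b must have the parity of D, and c = (b^2 - D)/(4a) must be an integer >= a.
Enumerate a = 1..14, b in [-a, a]:
  a=1: (1, 0, 154)  [1]
  a=2: (2, 0, 77)  [1]
  a=3..4: none
  a=5: (5, -2, 31), (5, 2, 31)  [2]
  a=6: none
  a=7: (7, 0, 22)  [1]
  a=8..9: none
  a=10: (10, -8, 17), (10, 8, 17)  [2]
  a=11: (11, 0, 14)  [1]
  a=12..14: none
Total reduced forms: 1 + 1 + 2 + 1 + 2 + 1 = 8
h = 8

8


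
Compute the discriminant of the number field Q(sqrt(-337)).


For K = Q(sqrt(d)) with d squarefree: disc(K) = d if d = 1 mod 4, and disc(K) = 4d if d = 2 or 3 mod 4.
Here d = -337, and d mod 4 = 3.
d = 3 mod 4, not 1 (O_K = Z[sqrt(d)]), so disc(K) = 4d = 4 * (-337) = -1348

-1348


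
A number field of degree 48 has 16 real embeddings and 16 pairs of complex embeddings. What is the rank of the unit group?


By Dirichlet's unit theorem:
rank = r1 + r2 - 1
= 16 + 16 - 1
= 31

31


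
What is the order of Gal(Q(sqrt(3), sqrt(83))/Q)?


The 2 square roots of distinct primes are multiplicatively independent over Q,
so [K:Q] = 2^2 and Gal(K/Q) is isomorphic to (Z/2Z)^2.
|Gal| = 2^2 = 4

4


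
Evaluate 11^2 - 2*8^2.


x^2 - d*y^2
= 11^2 - 2*8^2
= 121 - 128
= -7

-7


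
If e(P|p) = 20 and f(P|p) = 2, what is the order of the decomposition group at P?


|D_P| = e * f
= 20 * 2
= 40

40


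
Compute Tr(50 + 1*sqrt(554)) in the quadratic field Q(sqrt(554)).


Tr(a + b*sqrt(d)) = (a + b*sqrt(d)) + (a - b*sqrt(d)) = 2a
= 2 * (50)
= 100

100


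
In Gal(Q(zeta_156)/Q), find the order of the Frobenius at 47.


The Frobenius at p in Gal(Q(zeta_n)/Q) = (Z/nZ)* is the class of p, so its order is ord_156(47), the smallest k >= 1 with 47^k = 1 mod 156.
n = 156 = 2^2 * 3 * 13, phi(156) = 48; the order divides phi(n).
Divisors of 48: 1, 2, 3, 4, 6, 8, 12, 16, 24, 48
Repeated squaring mod 156: 47^1 = 47, 47^2 = 25, 47^4 = 1, 47^8 = 1, 47^16 = 1, 47^32 = 1
Test divisors in increasing order:
  k=1: 47^1 = 47 mod 156
  k=2: 47^2 = 25 mod 156
  k=3: 47^3 = 25 * 47 = 83 mod 156
  k=4: 47^4 = 1 mod 156  <- first divisor giving 1
Order = 4

4


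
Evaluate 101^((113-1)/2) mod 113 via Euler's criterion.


p = 113 is prime and the exponent is (p-1)/2 = 56, so by Euler's criterion 101^56 = (101/113) = +1 or -1 mod 113.
Compute by square-and-multiply:
  56 = 32 + 16 + 8 (binary 111000)
  Repeated squaring mod 113: 101^1 = 101, 101^2 = 31, 101^4 = 57, 101^8 = 85, 101^16 = 106, 101^32 = 49
  101^56 = 101^32 * 101^16 * 101^8 = 49 * 106 * 85 mod 113
    49 * 106 = 5194 = 109 mod 113
    109 * 85 = 9265 = 112 mod 113
  101^56 = 112 mod 113
Result 112 = p - 1 = -1 mod 113: 101 is a quadratic non-residue mod 113. As a residue in [0, p-1] the value is 112.
101^56 mod 113 = 112

112


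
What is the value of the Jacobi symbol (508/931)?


Compute (508/931) via quadratic reciprocity:
  pull out 2: (2/931) = -1  (since 931 mod 8 = 3)
  pull out 2: (2/931) = -1  (since 931 mod 8 = 3)
  reciprocity: (127/931) -> -(931/127)
  reduce: (42/127)
  pull out 2: (2/127) = +1  (since 127 mod 8 = 7)
  reciprocity: (21/127) -> +(127/21)
  reduce: (1/21)
  (1/21) = 1
Product of signs = -1

-1


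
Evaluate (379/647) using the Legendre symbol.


p = 647 is prime, so compute (379/647) with the reciprocity algorithm (Jacobi-symbol steps: pull out 2s via (2/n), flip via reciprocity, reduce):
  reciprocity: (379/647) -> -(647/379)
  reduce: (268/379)
  pull out 2: (2/379) = -1  (since 379 mod 8 = 3)
  pull out 2: (2/379) = -1  (since 379 mod 8 = 3)
  reciprocity: (67/379) -> -(379/67)
  reduce: (44/67)
  pull out 2: (2/67) = -1  (since 67 mod 8 = 3)
  pull out 2: (2/67) = -1  (since 67 mod 8 = 3)
  reciprocity: (11/67) -> -(67/11)
  reduce: (1/11)
  (1/11) = 1
Product of signs = -1
(379/647) = -1

-1


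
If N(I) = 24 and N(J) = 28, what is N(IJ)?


N(IJ) = N(I) * N(J)
= 24 * 28
= 672

672


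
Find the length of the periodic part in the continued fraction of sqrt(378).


Run the CF algorithm for sqrt(378).
a_0 = floor(sqrt(378)) = 19; set m_0=0, q_0=1.
Recurrence: m' = q*a - m,  q' = (d - m'^2)/q,  a' = floor((a_0 + m')/q').
  step 1: m=19, q=17, a=2
  step 2: m=15, q=9, a=3
  step 3: m=12, q=26, a=1
  step 4: m=14, q=7, a=4
  step 5: m=14, q=26, a=1
  step 6: m=12, q=9, a=3
  step 7: m=15, q=17, a=2
  step 8: m=19, q=1, a=38
a_8 = 2*a_0 = 38, so the period closes here.
sqrt(378) = [19; 2, 3, 1, 4, 1, 3, 2, 38]
Period length = 8

8


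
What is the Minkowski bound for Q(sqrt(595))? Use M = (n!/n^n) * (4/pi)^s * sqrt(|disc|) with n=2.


d = 595, d mod 4 = 3, so disc(K) = 4d = 2380; |disc(K)| = 2380
Real quadratic field, so n = 2, s = r2 = 0, r1 = 2
M = (n!/n^n) * (4/pi)^s * sqrt(|disc(K)|) = (2!/2^2) * (4/pi)^0 * sqrt(2380)
= 0.5 * 1.000000 * 48.785244
= 24.3926

24.3926


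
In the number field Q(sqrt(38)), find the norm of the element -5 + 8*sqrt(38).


N(a + b*sqrt(d)) = a^2 - d*b^2
= (-5)^2 - (38)*(8)^2
= 25 - 2432
= -2407

-2407


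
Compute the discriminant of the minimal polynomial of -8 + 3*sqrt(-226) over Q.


The element -8 + 3*sqrt(-226) has minimal polynomial:
x^2 + 16*x + 2098
Discriminant = (16)^2 - 4*(2098)
= 256 - 8392
= -8136

-8136


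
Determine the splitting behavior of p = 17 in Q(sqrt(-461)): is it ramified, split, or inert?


K = Q(sqrt(-461)). Since d mod 4 = 3, disc(K) = -1844.
Check p | disc: -1844 mod 17 = 9.
p does not divide disc. Compute Legendre symbol (d/p):
15^((17-1)/2) mod 17 = 1
(d/p) = 1, so p splits: (p) = P*P' with e=1, f=1, g=2.
Therefore p is split.

split


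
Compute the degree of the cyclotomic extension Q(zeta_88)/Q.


The degree equals Euler's totient phi(88).
88 = 2^3 * 11
phi(88) = 40

40


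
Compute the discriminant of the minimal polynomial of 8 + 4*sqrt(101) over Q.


The element 8 + 4*sqrt(101) has minimal polynomial:
x^2 - 16*x - 1552
Discriminant = (-16)^2 - 4*(-1552)
= 256 + 6208
= 6464

6464


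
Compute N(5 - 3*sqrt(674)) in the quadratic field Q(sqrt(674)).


N(a + b*sqrt(d)) = a^2 - d*b^2
= (5)^2 - (674)*(-3)^2
= 25 - 6066
= -6041

-6041


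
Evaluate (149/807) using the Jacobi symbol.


Compute (149/807) via quadratic reciprocity:
  reciprocity: (149/807) -> +(807/149)
  reduce: (62/149)
  pull out 2: (2/149) = -1  (since 149 mod 8 = 5)
  reciprocity: (31/149) -> +(149/31)
  reduce: (25/31)
  reciprocity: (25/31) -> +(31/25)
  reduce: (6/25)
  pull out 2: (2/25) = +1  (since 25 mod 8 = 1)
  reciprocity: (3/25) -> +(25/3)
  reduce: (1/3)
  (1/3) = 1
Product of signs = -1

-1
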